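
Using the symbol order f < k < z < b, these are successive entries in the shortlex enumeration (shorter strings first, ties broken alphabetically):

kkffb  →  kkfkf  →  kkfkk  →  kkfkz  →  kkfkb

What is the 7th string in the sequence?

kkfzk

Advancing 2 positions from kkfkb through kkfkb → kkfzf reaches term 7.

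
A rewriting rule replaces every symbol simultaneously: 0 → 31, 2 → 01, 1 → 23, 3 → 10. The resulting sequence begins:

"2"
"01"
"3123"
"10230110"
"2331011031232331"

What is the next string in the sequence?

01101023312323311023011001101023

Applying the rule to each of the 16 symbols of 2331011031232331 gives the pieces 01 10 10 23 31 23 23 31 10 23 01 10 01 10 10 23, which concatenate to the answer.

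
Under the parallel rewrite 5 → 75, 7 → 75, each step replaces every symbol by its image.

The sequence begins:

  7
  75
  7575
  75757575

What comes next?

Rewriting each symbol of 75757575: 7→75, 5→75, 7→75, 5→75, 7→75, 5→75, 7→75, 5→75, which concatenates to 75 75 75 75 75 75 75 75.

7575757575757575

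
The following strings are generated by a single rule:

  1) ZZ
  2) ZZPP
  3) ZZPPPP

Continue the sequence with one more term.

ZZPPPPPP

Each term is the previous one with PP appended.
So the next term is ZZPPPP·PP.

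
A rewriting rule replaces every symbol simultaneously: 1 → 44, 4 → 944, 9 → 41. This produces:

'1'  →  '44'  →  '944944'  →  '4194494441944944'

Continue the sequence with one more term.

Replace each of the 16 characters of 4194494441944944 in place — 944 44 41 944 944 41 944 944 944 44 41 944 944 41 944 944 — and concatenate.

944444194494441944944944444194494441944944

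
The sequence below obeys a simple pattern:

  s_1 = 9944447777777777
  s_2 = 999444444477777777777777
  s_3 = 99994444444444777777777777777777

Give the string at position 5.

999999444444444444444477777777777777777777777777

Reading off run lengths: 9 runs 2, 3, 4; 4 runs 4, 7, 10; 7 runs 10, 14, 18 — each is linear in n, where the shown terms are n = 2, 3, 4.
At n = 6 the blocks have lengths 6, 16, 26.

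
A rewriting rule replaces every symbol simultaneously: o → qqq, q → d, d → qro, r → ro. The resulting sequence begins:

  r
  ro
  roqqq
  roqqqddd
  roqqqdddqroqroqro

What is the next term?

roqqqdddqroqroqrodroqqqdroqqqdroqqq

Replace each of the 17 characters of roqqqdddqroqroqro in place — ro qqq d d d qro qro qro d ro qqq d ro qqq d ro qqq — and concatenate.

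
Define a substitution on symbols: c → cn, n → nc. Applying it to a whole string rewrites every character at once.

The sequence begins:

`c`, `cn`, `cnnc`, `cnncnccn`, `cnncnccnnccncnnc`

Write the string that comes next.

cnncnccnnccncnncnccncnnccnncnccn

Applying the rule to each of the 16 symbols of cnncnccnnccncnnc gives the pieces cn nc nc cn nc cn cn nc nc cn cn nc cn nc nc cn, which concatenate to the answer.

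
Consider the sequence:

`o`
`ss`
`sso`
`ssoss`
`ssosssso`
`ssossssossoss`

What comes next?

Each term (from the third on) is the previous term followed by the one before it: term 3 = ss·o = sso.
So term 7 is ssossssossoss·ssosssso.

ssossssossossssosssso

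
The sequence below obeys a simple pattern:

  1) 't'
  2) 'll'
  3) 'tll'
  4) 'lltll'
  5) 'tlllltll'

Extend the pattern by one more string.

Each term (from the third on) is the two preceding terms concatenated in order: term 3 = t·ll = tll.
So term 6 is lltll·tlllltll.

lltlltlllltll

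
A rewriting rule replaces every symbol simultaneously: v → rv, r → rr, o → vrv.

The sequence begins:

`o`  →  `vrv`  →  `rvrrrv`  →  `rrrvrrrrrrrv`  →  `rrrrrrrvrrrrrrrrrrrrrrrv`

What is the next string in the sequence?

φ(rrrrrrrvrrrrrrrrrrrrrrrv) expands symbol-by-symbol to rr rr rr rr rr rr rr rv rr rr rr rr rr rr rr rr rr rr rr rr rr rr rr rv; joining the 24 pieces gives the next term.

rrrrrrrrrrrrrrrvrrrrrrrrrrrrrrrrrrrrrrrrrrrrrrrv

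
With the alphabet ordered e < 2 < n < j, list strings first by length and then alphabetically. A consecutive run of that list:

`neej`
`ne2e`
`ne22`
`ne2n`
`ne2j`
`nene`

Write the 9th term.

nenj

Continuing the enumeration 3 steps past nene: nene → nen2 → nenn → (answer).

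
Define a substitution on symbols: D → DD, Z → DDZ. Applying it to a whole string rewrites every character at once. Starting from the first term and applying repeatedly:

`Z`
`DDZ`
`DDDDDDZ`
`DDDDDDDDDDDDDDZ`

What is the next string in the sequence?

Replace each of the 15 characters of DDDDDDDDDDDDDDZ in place — DD DD DD DD DD DD DD DD DD DD DD DD DD DD DDZ — and concatenate.

DDDDDDDDDDDDDDDDDDDDDDDDDDDDDDZ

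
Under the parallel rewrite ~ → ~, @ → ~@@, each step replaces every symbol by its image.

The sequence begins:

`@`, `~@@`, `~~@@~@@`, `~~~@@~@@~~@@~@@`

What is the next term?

Rewriting the 15 symbols of ~~~@@~@@~~@@~@@ one by one yields ~ ~ ~ ~@@ ~@@ ~ ~@@ ~@@ ~ ~ ~@@ ~@@ ~ ~@@ ~@@; concatenated:

~~~~@@~@@~~@@~@@~~~@@~@@~~@@~@@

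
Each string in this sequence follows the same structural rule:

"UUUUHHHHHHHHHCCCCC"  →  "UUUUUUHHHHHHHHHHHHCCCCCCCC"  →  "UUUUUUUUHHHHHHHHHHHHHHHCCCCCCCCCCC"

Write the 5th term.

UUUUUUUUUUUUHHHHHHHHHHHHHHHHHHHHHCCCCCCCCCCCCCCCCC

Each string has the form U^{2n} H^{3n+3} C^{3n-1}, where the shown terms are n = 2, 3, 4.
For term 5, n = 6, so the run lengths are 12, 21, 17.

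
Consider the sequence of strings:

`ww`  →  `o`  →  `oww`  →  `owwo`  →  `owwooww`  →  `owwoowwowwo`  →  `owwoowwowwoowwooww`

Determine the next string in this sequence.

Each term (from the third on) is the previous term followed by the one before it: term 3 = o·ww = oww.
So term 8 is owwoowwowwoowwooww·owwoowwowwo.

owwoowwowwoowwoowwowwoowwowwo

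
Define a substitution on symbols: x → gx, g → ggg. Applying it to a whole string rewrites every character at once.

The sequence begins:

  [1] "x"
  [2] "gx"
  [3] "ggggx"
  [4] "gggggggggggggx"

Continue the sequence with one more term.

ggggggggggggggggggggggggggggggggggggggggx

Replace each of the 14 characters of gggggggggggggx in place — ggg ggg ggg ggg ggg ggg ggg ggg ggg ggg ggg ggg ggg gx — and concatenate.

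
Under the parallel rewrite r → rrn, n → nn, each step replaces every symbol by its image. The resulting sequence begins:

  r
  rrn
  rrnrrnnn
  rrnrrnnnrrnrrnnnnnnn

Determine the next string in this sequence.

rrnrrnnnrrnrrnnnnnnnrrnrrnnnrrnrrnnnnnnnnnnnnnnn

Applying the rule to each of the 20 symbols of rrnrrnnnrrnrrnnnnnnn gives the pieces rrn rrn nn rrn rrn nn nn nn rrn rrn nn rrn rrn nn nn nn nn nn nn nn, which concatenate to the answer.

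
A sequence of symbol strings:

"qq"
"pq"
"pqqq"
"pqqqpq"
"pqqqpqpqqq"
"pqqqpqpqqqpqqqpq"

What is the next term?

This is a Fibonacci-style word recurrence s(k) = s(k−1)·s(k−2): e.g. pq·qq = pqqq.
So term 7 is pqqqpqpqqqpqqqpq·pqqqpqpqqq.

pqqqpqpqqqpqqqpqpqqqpqpqqq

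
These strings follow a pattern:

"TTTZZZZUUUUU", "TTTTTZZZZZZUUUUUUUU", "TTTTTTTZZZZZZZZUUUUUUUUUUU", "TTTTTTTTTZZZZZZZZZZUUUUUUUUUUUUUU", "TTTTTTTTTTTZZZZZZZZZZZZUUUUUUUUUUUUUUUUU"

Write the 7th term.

TTTTTTTTTTTTTTTZZZZZZZZZZZZZZZZUUUUUUUUUUUUUUUUUUUUUUU

The n-th term is 2n+1 T's then 2n+2 Z's then 3n+2 U's (n = 1, 2, …).
At n = 7 the blocks have lengths 15, 16, 23.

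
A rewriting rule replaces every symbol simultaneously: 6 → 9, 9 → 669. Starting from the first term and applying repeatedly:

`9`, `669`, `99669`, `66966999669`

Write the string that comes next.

996699966966966999669

Rewriting each symbol of 66966999669: 6→9, 6→9, 9→669, 6→9, 6→9, 9→669, 9→669, 9→669, 6→9, 6→9, 9→669, which concatenates to 9 9 669 9 9 669 669 669 9 9 669.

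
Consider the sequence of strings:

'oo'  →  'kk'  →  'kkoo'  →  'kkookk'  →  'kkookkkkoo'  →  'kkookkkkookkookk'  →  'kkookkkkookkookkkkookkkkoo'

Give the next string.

kkookkkkookkookkkkookkkkookkookkkkookkookk

This is a Fibonacci-style word recurrence s(k) = s(k−1)·s(k−2): e.g. kk·oo = kkoo.
So term 8 is kkookkkkookkookkkkookkkkoo·kkookkkkookkookk.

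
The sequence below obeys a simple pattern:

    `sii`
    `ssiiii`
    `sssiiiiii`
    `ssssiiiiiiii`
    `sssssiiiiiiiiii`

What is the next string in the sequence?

The n-th term is n s's then 2n i's (n = 1, 2, …).
Setting n = 6 gives 6, 12 characters in each block.

ssssssiiiiiiiiiiii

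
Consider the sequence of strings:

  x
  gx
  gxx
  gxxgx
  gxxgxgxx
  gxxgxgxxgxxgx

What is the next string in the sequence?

gxxgxgxxgxxgxgxxgxgxx

This is a Fibonacci-style word recurrence s(k) = s(k−1)·s(k−2): e.g. gx·x = gxx.
So term 7 is gxxgxgxxgxxgx·gxxgxgxx.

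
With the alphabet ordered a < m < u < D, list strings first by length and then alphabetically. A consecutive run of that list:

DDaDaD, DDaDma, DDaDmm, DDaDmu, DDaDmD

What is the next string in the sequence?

DDaDua

Treat DDaDmD as a base-4 numeral over the given alphabet and add one, carrying through any trailing D's.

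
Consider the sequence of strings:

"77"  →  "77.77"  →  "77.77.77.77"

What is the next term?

Every step duplicates the string with '.' between the halves.
Doubling 77.77.77.77 with '.' between the halves:

77.77.77.77.77.77.77.77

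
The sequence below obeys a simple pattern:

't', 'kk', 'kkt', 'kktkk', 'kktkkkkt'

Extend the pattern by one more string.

kktkkkktkktkk

Each term (from the third on) is the previous term followed by the one before it: term 3 = kk·t = kkt.
The next term joins kktkkkkt and kktkk.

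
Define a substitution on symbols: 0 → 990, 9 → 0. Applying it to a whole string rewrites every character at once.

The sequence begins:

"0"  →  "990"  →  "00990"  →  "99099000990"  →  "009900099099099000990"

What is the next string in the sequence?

Rewriting the 21 symbols of 009900099099099000990 one by one yields 990 990 0 0 990 990 990 0 0 990 0 0 990 0 0 990 990 990 0 0 990; concatenated:

9909900099099099000990009900099099099000990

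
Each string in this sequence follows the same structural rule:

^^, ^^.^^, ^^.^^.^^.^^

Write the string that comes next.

Each string is two copies of the previous one joined by '.'.
Doubling ^^.^^.^^.^^ with '.' between the halves:

^^.^^.^^.^^.^^.^^.^^.^^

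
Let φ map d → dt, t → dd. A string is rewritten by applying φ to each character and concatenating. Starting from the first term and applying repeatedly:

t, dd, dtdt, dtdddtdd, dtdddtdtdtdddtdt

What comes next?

dtdddtdtdtdddtdddtdddtdtdtdddtdd

Applying the rule to each of the 16 symbols of dtdddtdtdtdddtdt gives the pieces dt dd dt dt dt dd dt dd dt dd dt dt dt dd dt dd, which concatenate to the answer.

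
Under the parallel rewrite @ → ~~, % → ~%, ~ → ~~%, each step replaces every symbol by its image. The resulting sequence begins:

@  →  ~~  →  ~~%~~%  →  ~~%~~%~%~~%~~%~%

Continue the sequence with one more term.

Applying the rule to each of the 16 symbols of ~~%~~%~%~~%~~%~% gives the pieces ~~% ~~% ~% ~~% ~~% ~% ~~% ~% ~~% ~~% ~% ~~% ~~% ~% ~~% ~%, which concatenate to the answer.

~~%~~%~%~~%~~%~%~~%~%~~%~~%~%~~%~~%~%~~%~%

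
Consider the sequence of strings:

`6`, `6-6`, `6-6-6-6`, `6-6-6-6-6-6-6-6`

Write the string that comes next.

6-6-6-6-6-6-6-6-6-6-6-6-6-6-6-6

Each string is two copies of the previous one joined by '-'.
So the next term is two copies of 6-6-6-6-6-6-6-6 with '-' between the halves.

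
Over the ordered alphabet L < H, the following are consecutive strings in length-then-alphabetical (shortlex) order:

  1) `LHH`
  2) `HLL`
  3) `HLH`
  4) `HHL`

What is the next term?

The successor of HHL increments the rightmost position that isn't already H and resets every position after it to L.

HHH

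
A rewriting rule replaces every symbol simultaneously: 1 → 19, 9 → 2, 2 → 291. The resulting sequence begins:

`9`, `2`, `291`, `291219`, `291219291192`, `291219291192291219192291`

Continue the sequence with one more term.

Applying the rule to each of the 24 symbols of 291219291192291219192291 gives the pieces 291 2 19 291 19 2 291 2 19 19 2 291 291 2 19 291 19 2 19 2 291 291 2 19, which concatenate to the answer.

291219291192291219192291291219291192192291291219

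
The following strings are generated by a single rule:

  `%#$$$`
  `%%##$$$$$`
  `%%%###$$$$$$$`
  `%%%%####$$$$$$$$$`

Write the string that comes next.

%%%%%#####$$$$$$$$$$$

Term n consists of n %'s, followed by n #'s, followed by 2n+1 $'s (n = 1, 2, …).
At n = 5 the blocks have lengths 5, 5, 11.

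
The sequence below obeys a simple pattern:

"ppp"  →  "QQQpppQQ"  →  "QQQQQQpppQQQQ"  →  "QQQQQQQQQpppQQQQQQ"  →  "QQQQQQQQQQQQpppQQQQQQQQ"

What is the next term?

Each term wraps the previous one in QQQ on the left and QQ on the right.
One more step from QQQQQQQQQQQQpppQQQQQQQQ gives the answer.

QQQQQQQQQQQQQQQpppQQQQQQQQQQ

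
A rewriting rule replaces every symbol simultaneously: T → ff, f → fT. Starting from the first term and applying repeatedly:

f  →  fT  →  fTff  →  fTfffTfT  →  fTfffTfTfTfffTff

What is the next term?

fTfffTfTfTfffTfffTfffTfTfTfffTfT

Applying the rule to each of the 16 symbols of fTfffTfTfTfffTff gives the pieces fT ff fT fT fT ff fT ff fT ff fT fT fT ff fT fT, which concatenate to the answer.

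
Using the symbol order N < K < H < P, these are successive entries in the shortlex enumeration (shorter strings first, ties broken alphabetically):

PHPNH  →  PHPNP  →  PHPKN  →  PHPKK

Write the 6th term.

Stepping forward 2 times from PHPKK: PHPKK → PHPKH, then the target.

PHPKP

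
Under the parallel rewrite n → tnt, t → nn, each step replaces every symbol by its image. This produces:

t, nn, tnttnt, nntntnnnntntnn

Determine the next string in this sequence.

tnttntnntntnntnttnttnttntnntntnntnttnt

φ(nntntnnnntntnn) expands symbol-by-symbol to tnt tnt nn tnt nn tnt tnt tnt tnt nn tnt nn tnt tnt; joining the 14 pieces gives the next term.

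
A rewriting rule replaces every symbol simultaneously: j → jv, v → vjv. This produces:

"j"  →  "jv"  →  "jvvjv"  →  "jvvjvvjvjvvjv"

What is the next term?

Rewriting the 13 symbols of jvvjvvjvjvvjv one by one yields jv vjv vjv jv vjv vjv jv vjv jv vjv vjv jv vjv; concatenated:

jvvjvvjvjvvjvvjvjvvjvjvvjvvjvjvvjv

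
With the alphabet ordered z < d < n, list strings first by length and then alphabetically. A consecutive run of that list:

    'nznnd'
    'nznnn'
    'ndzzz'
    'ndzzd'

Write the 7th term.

ndzdd

Advancing 3 positions from ndzzd through ndzzd → ndzzn → ndzdz reaches term 7.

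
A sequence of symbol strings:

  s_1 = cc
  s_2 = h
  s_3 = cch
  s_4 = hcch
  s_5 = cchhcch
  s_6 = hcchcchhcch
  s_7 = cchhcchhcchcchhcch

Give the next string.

hcchcchhcchcchhcchhcchcchhcch

This is a Fibonacci-style word recurrence s(k) = s(k−2)·s(k−1): e.g. cc·h = cch.
Continuing: hcchcchhcch · cchhcchhcchcchhcch gives term 8.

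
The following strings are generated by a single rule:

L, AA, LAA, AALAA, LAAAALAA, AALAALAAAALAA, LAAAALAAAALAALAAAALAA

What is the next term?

AALAALAAAALAALAAAALAAAALAALAAAALAA

This is a Fibonacci-style word recurrence s(k) = s(k−2)·s(k−1): e.g. L·AA = LAA.
Continuing: AALAALAAAALAA · LAAAALAAAALAALAAAALAA gives term 8.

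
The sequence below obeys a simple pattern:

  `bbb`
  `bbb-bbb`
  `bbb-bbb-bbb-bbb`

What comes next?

Every step duplicates the string with '-' between the halves.
One more doubling of bbb-bbb-bbb-bbb gives the answer.

bbb-bbb-bbb-bbb-bbb-bbb-bbb-bbb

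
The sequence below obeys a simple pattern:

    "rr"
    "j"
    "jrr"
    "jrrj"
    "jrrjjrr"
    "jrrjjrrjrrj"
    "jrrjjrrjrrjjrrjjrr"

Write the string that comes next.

jrrjjrrjrrjjrrjjrrjrrjjrrjrrj

This is a Fibonacci-style word recurrence s(k) = s(k−1)·s(k−2): e.g. j·rr = jrr.
The next term joins jrrjjrrjrrjjrrjjrr and jrrjjrrjrrj.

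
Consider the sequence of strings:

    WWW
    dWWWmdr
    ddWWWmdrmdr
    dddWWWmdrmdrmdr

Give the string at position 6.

dddddWWWmdrmdrmdrmdrmdr

s(k+1) = d·s(k)·mdr, so each term gains d as a prefix and mdr as a suffix.
From dddWWWmdrmdrmdr, 2 further steps: dddWWWmdrmdrmdr → ddddWWWmdrmdrmdrmdr → (answer).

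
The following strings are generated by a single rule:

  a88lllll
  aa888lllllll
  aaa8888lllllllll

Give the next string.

Term n consists of n-1 a's, followed by n 8's, followed by 2n+1 l's, where the shown terms are n = 2, 3, 4.
At n = 5 the blocks have lengths 4, 5, 11.

aaaa88888lllllllllll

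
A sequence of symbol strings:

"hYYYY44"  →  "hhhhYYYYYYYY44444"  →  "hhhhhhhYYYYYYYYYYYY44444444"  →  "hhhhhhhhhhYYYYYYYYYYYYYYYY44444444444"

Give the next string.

The n-th term is 3n-2 h's then 4n Y's then 3n-1 4's (n = 1, 2, …).
At n = 5 the blocks have lengths 13, 20, 14.

hhhhhhhhhhhhhYYYYYYYYYYYYYYYYYYYY44444444444444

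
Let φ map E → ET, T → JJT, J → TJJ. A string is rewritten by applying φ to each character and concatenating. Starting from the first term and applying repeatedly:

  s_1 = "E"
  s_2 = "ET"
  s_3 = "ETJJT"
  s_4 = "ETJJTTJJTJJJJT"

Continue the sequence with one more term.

Rewriting the 14 symbols of ETJJTTJJTJJJJT one by one yields ET JJT TJJ TJJ JJT JJT TJJ TJJ JJT TJJ TJJ TJJ TJJ JJT; concatenated:

ETJJTTJJTJJJJTJJTTJJTJJJJTTJJTJJTJJTJJJJT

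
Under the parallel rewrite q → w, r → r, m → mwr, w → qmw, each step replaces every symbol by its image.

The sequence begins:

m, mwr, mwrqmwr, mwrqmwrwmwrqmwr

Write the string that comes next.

mwrqmwrwmwrqmwrqmwmwrqmwrwmwrqmwr

φ(mwrqmwrwmwrqmwr) expands symbol-by-symbol to mwr qmw r w mwr qmw r qmw mwr qmw r w mwr qmw r; joining the 15 pieces gives the next term.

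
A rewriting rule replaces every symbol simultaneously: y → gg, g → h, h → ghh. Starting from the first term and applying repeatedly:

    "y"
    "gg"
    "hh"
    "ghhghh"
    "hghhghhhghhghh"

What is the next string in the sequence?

φ(hghhghhhghhghh) expands symbol-by-symbol to ghh h ghh ghh h ghh ghh ghh h ghh ghh h ghh ghh; joining the 14 pieces gives the next term.

ghhhghhghhhghhghhghhhghhghhhghhghh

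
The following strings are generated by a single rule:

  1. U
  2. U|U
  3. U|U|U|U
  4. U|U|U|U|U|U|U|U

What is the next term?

Each string is two copies of the previous one joined by '|'.
One more doubling of U|U|U|U|U|U|U|U gives the answer.

U|U|U|U|U|U|U|U|U|U|U|U|U|U|U|U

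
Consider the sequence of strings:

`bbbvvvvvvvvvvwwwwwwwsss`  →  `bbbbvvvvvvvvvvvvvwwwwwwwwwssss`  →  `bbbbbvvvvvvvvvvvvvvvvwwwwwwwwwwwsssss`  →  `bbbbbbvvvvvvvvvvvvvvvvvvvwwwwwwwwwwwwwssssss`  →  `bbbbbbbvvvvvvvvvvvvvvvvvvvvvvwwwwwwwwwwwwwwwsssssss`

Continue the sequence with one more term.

The n-th term is n b's then 3n+1 v's then 2n+1 w's then n s's, where the shown terms are n = 3, 4, 5, 6, 7.
At n = 8 the blocks have lengths 8, 25, 17, 8.

bbbbbbbbvvvvvvvvvvvvvvvvvvvvvvvvvwwwwwwwwwwwwwwwwwssssssss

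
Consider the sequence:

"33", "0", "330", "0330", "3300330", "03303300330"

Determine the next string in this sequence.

This is a Fibonacci-style word recurrence s(k) = s(k−2)·s(k−1): e.g. 33·0 = 330.
So term 7 is 3300330·03303300330.

330033003303300330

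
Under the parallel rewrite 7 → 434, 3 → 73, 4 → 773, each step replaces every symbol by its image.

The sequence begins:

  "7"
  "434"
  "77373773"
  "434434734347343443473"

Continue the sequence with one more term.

7737377377373773434737737377343473773737737737377343473

Replace each of the 21 characters of 434434734347343443473 in place — 773 73 773 773 73 773 434 73 773 73 773 434 73 773 73 773 773 73 773 434 73 — and concatenate.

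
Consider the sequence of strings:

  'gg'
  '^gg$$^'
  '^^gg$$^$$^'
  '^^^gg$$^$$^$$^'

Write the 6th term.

^^^^^gg$$^$$^$$^$$^$$^

Each term wraps the previous one in ^ on the left and $$^ on the right.
From ^^^gg$$^$$^$$^, 2 further steps: ^^^gg$$^$$^$$^ → ^^^^gg$$^$$^$$^$$^ → (answer).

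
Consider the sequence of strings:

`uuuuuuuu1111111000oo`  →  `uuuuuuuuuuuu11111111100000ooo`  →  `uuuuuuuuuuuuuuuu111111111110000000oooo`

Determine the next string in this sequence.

uuuuuuuuuuuuuuuuuuuu1111111111111000000000ooooo

Term n consists of 4n u's, followed by 2n+3 1's, followed by 2n-1 0's, followed by n o's, where the shown terms are n = 2, 3, 4.
Setting n = 5 gives 20, 13, 9, 5 characters in each block.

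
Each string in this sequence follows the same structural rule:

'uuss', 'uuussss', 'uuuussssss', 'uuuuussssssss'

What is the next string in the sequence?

uuuuuussssssssss

The n-th term is n+1 u's then 2n s's (n = 1, 2, …).
Setting n = 5 gives 6, 10 characters in each block.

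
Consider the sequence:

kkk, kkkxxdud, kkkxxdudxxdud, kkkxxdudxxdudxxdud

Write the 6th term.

kkkxxdudxxdudxxdudxxdudxxdud

Each term is the previous one with xxdud appended.
From kkkxxdudxxdudxxdud, 2 further steps: kkkxxdudxxdudxxdud → kkkxxdudxxdudxxdudxxdud → (answer).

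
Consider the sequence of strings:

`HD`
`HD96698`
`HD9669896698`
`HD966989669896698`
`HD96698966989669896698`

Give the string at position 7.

HD966989669896698966989669896698

Every step adds 96698 to the end: s(k+1) = s(k)·96698.
From HD96698966989669896698, 2 further steps: HD96698966989669896698 → HD9669896698966989669896698 → (answer).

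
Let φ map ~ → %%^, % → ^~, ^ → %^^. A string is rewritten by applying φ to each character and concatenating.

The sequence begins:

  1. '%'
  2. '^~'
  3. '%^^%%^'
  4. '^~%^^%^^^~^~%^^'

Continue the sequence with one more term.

%^^%%^^~%^^%^^^~%^^%^^%^^%%^%^^%%^^~%^^%^^

Applying the rule to each of the 15 symbols of ^~%^^%^^^~^~%^^ gives the pieces %^^ %%^ ^~ %^^ %^^ ^~ %^^ %^^ %^^ %%^ %^^ %%^ ^~ %^^ %^^, which concatenate to the answer.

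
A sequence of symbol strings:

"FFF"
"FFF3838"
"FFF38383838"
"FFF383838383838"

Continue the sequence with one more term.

Every step adds 3838 to the end: s(k+1) = s(k)·3838.
Applying this once more to FFF383838383838:

FFF3838383838383838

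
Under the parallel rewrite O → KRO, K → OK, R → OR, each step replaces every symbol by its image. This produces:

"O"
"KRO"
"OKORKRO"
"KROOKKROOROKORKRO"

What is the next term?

Rewriting the 17 symbols of KROOKKROOROKORKRO one by one yields OK OR KRO KRO OK OK OR KRO KRO OR KRO OK KRO OR OK OR KRO; concatenated:

OKORKROKROOKOKORKROKROORKROOKKROOROKORKRO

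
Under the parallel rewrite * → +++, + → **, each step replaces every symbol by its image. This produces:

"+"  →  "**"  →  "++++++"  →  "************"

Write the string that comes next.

++++++++++++++++++++++++++++++++++++

Rewriting each symbol of ************: *→+++, *→+++, *→+++, *→+++, *→+++, *→+++, *→+++, *→+++, *→+++, *→+++, *→+++, *→+++, which concatenates to +++ +++ +++ +++ +++ +++ +++ +++ +++ +++ +++ +++.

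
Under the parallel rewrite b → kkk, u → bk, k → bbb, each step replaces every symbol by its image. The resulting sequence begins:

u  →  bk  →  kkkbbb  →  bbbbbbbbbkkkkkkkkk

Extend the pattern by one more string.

Rewriting the 18 symbols of bbbbbbbbbkkkkkkkkk one by one yields kkk kkk kkk kkk kkk kkk kkk kkk kkk bbb bbb bbb bbb bbb bbb bbb bbb bbb; concatenated:

kkkkkkkkkkkkkkkkkkkkkkkkkkkbbbbbbbbbbbbbbbbbbbbbbbbbbb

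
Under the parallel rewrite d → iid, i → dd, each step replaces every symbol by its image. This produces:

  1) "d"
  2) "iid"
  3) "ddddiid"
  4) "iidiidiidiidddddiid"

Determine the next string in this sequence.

ddddiidddddiidddddiidddddiidiidiidiidiidddddiid

Replace each of the 19 characters of iidiidiidiidddddiid in place — dd dd iid dd dd iid dd dd iid dd dd iid iid iid iid iid dd dd iid — and concatenate.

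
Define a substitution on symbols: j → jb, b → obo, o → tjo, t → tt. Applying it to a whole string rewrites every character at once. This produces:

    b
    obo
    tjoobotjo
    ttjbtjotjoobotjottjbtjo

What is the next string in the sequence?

Rewriting the 23 symbols of ttjbtjotjoobotjottjbtjo one by one yields tt tt jb obo tt jb tjo tt jb tjo tjo obo tjo tt jb tjo tt tt jb obo tt jb tjo; concatenated:

ttttjbobottjbtjottjbtjotjoobotjottjbtjottttjbobottjbtjo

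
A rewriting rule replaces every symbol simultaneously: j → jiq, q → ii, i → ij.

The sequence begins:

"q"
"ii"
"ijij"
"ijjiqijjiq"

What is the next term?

Rewriting each symbol of ijjiqijjiq: i→ij, j→jiq, j→jiq, i→ij, q→ii, i→ij, j→jiq, j→jiq, i→ij, q→ii, which concatenates to ij jiq jiq ij ii ij jiq jiq ij ii.

ijjiqjiqijiiijjiqjiqijii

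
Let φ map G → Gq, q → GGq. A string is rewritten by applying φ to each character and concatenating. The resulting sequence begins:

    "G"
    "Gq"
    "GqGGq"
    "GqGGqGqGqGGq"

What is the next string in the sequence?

GqGGqGqGqGGqGqGGqGqGGqGqGqGGq

Rewriting each symbol of GqGGqGqGqGGq: G→Gq, q→GGq, G→Gq, G→Gq, q→GGq, G→Gq, q→GGq, G→Gq, q→GGq, G→Gq, G→Gq, q→GGq, which concatenates to Gq GGq Gq Gq GGq Gq GGq Gq GGq Gq Gq GGq.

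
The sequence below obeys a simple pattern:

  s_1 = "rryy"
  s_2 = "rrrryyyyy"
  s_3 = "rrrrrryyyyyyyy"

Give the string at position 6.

Term n consists of 2n r's, followed by 3n-1 y's (n = 1, 2, …).
At n = 6 the blocks have lengths 12, 17.

rrrrrrrrrrrryyyyyyyyyyyyyyyyy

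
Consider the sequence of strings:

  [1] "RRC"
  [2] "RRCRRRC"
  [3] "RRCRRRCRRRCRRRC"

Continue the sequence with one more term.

RRCRRRCRRRCRRRCRRRCRRRCRRRCRRRC

Each string is two copies of the previous one joined by 'R'.
One more doubling of RRCRRRCRRRCRRRC gives the answer.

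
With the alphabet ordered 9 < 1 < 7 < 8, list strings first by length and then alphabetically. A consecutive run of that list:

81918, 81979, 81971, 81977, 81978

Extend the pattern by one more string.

81989

Find the rightmost character of 81978 below 8, bump it to the next letter, and reset everything to its right to 9.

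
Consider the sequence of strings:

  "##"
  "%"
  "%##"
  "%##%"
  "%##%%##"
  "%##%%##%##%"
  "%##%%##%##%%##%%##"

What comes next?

From term 3 onward, concatenate the last term with the second-to-last: %·## = %##, %##·% = %##%, …
Continuing: %##%%##%##%%##%%## · %##%%##%##% gives term 8.

%##%%##%##%%##%%##%##%%##%##%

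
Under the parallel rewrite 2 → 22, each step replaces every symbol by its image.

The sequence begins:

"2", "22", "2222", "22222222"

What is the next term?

2222222222222222

Apply φ to 22222222 symbol by symbol: 2→22, 2→22, 2→22, 2→22, 2→22, 2→22, 2→22, 2→22; joined: 22 22 22 22 22 22 22 22.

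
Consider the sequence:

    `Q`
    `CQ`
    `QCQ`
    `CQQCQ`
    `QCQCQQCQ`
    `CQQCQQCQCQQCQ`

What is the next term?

Each term (from the third on) is the two preceding terms concatenated in order: term 3 = Q·CQ = QCQ.
So term 7 is QCQCQQCQ·CQQCQQCQCQQCQ.

QCQCQQCQCQQCQQCQCQQCQ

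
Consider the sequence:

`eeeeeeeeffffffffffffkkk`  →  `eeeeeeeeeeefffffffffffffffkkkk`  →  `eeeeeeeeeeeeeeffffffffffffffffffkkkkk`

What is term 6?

eeeeeeeeeeeeeeeeeeeeeeefffffffffffffffffffffffffffkkkkkkkk

Reading off run lengths: e runs 8, 11, 14; f runs 12, 15, 18; k runs 3, 4, 5 — each is linear in n, where the shown terms are n = 3, 4, 5.
For term 6, n = 8, so the run lengths are 23, 27, 8.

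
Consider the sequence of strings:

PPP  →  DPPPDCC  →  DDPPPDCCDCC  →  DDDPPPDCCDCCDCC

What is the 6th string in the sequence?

Every step adds D to the front and DCC to the end of the previous string.
From DDDPPPDCCDCCDCC, 2 further steps: DDDPPPDCCDCCDCC → DDDDPPPDCCDCCDCCDCC → (answer).

DDDDDPPPDCCDCCDCCDCCDCC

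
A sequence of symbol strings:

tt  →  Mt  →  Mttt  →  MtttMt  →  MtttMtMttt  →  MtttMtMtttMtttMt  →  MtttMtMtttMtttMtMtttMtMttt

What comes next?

MtttMtMtttMtttMtMtttMtMtttMtttMtMtttMtttMt

Each term (from the third on) is the previous term followed by the one before it: term 3 = Mt·tt = Mttt.
The next term joins MtttMtMtttMtttMtMtttMtMttt and MtttMtMtttMtttMt.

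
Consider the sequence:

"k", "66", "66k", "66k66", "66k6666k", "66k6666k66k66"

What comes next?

66k6666k66k6666k6666k

Each term (from the third on) is the previous term followed by the one before it: term 3 = 66·k = 66k.
So term 7 is 66k6666k66k66·66k6666k.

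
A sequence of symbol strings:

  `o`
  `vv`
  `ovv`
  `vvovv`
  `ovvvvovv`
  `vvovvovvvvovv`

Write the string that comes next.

Each term (from the third on) is the two preceding terms concatenated in order: term 3 = o·vv = ovv.
Continuing: ovvvvovv · vvovvovvvvovv gives term 7.

ovvvvovvvvovvovvvvovv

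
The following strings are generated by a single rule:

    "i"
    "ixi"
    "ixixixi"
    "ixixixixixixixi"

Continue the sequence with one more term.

ixixixixixixixixixixixixixixixi

s(k+1) = s(k)·x·s(k) — each term doubles the last with 'x' between the halves.
One more doubling of ixixixixixixixi gives the answer.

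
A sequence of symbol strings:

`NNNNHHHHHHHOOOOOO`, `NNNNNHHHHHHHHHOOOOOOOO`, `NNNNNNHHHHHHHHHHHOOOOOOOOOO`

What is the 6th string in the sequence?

NNNNNNNNNHHHHHHHHHHHHHHHHHOOOOOOOOOOOOOOOO

The n-th term is n+1 N's then 2n+1 H's then 2n O's, where the shown terms are n = 3, 4, 5.
For term 6, n = 8, so the run lengths are 9, 17, 16.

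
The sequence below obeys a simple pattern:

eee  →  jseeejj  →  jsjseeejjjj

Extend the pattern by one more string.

Every step adds js to the front and jj to the end of the previous string.
So the next term is js·jsjseeejjjj·jj.

jsjsjseeejjjjjj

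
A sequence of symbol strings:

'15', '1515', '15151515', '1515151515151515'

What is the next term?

15151515151515151515151515151515

s(k+1) = s(k)·s(k) — each term doubles the last.
So the next term is two copies of 1515151515151515.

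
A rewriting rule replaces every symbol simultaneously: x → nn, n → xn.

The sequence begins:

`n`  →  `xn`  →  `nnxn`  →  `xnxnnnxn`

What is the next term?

Expanding xnxnnnxn: x→nn, n→xn, x→nn, n→xn, n→xn, n→xn, x→nn, n→xn. Concatenated: nn xn nn xn xn xn nn xn.

nnxnnnxnxnxnnnxn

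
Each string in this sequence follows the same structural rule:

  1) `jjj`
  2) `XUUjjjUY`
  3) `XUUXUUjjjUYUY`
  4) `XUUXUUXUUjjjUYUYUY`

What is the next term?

Every step adds XUU to the front and UY to the end of the previous string.
Applying this once more to XUUXUUXUUjjjUYUYUY:

XUUXUUXUUXUUjjjUYUYUYUY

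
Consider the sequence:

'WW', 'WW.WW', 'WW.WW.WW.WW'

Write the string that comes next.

Each string is two copies of the previous one joined by '.'.
So the next term is two copies of WW.WW.WW.WW with '.' between the halves.

WW.WW.WW.WW.WW.WW.WW.WW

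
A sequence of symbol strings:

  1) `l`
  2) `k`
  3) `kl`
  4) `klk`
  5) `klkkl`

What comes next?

Each term (from the third on) is the previous term followed by the one before it: term 3 = k·l = kl.
The next term joins klkkl and klk.

klkklklk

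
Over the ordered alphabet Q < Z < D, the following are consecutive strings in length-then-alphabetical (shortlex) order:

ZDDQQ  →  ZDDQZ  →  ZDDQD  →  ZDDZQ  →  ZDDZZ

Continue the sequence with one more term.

ZDDZD

Treat ZDDZZ as a base-3 numeral over the given alphabet and add one, carrying through any trailing D's.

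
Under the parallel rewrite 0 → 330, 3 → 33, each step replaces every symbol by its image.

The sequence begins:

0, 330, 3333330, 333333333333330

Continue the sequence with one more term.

3333333333333333333333333333330

Replace each of the 15 characters of 333333333333330 in place — 33 33 33 33 33 33 33 33 33 33 33 33 33 33 330 — and concatenate.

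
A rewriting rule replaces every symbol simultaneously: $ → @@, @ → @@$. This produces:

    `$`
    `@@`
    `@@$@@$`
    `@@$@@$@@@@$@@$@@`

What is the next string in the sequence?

@@$@@$@@@@$@@$@@@@$@@$@@$@@$@@@@$@@$@@@@$@@$

Replace each of the 16 characters of @@$@@$@@@@$@@$@@ in place — @@$ @@$ @@ @@$ @@$ @@ @@$ @@$ @@$ @@$ @@ @@$ @@$ @@ @@$ @@$ — and concatenate.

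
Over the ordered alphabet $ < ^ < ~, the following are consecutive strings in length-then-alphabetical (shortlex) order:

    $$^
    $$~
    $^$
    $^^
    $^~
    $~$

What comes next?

Treat $~$ as a base-3 numeral over the given alphabet and add one, carrying through any trailing ~'s.

$~^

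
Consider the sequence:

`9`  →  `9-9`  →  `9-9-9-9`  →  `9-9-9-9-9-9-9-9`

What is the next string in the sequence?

Each string is two copies of the previous one joined by '-'.
Doubling 9-9-9-9-9-9-9-9 with '-' between the halves:

9-9-9-9-9-9-9-9-9-9-9-9-9-9-9-9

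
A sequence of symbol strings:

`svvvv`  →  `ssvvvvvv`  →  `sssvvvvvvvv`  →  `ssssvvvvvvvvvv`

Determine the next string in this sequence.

Each string has the form s^{n-1} v^{2n}, where the shown terms are n = 2, 3, 4, 5.
At n = 6 the blocks have lengths 5, 12.

sssssvvvvvvvvvvvv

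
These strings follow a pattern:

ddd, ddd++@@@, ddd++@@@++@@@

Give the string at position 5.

ddd++@@@++@@@++@@@++@@@

Every step adds ++@@@ to the end: s(k+1) = s(k)·++@@@.
From ddd++@@@++@@@, 2 further steps: ddd++@@@++@@@ → ddd++@@@++@@@++@@@ → (answer).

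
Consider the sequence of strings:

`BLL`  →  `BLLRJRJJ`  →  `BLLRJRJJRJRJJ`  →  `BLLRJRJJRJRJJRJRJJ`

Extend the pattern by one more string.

Each term is the previous one with RJRJJ appended.
Applying this once more to BLLRJRJJRJRJJRJRJJ:

BLLRJRJJRJRJJRJRJJRJRJJ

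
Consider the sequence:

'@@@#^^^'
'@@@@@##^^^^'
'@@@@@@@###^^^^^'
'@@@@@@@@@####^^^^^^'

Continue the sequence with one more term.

@@@@@@@@@@@#####^^^^^^^

Term n consists of 2n-1 @'s, followed by n-1 #'s, followed by n+1 ^'s, where the shown terms are n = 2, 3, 4, 5.
Setting n = 6 gives 11, 5, 7 characters in each block.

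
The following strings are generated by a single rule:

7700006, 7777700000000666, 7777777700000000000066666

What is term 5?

The n-th term is 3n-1 7's then 4n 0's then 2n-1 6's (n = 1, 2, …).
At n = 5 the blocks have lengths 14, 20, 9.

7777777777777700000000000000000000666666666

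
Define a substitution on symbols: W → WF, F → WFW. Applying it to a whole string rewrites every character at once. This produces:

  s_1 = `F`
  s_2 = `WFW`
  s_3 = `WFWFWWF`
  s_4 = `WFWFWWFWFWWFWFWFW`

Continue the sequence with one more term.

WFWFWWFWFWWFWFWFWWFWFWWFWFWFWWFWFWWFWFWWF

Replace each of the 17 characters of WFWFWWFWFWWFWFWFW in place — WF WFW WF WFW WF WF WFW WF WFW WF WF WFW WF WFW WF WFW WF — and concatenate.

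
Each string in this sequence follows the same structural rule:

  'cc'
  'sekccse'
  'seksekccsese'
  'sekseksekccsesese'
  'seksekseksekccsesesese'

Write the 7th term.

Each term wraps the previous one in sek on the left and se on the right.
From seksekseksekccsesesese, 2 further steps: seksekseksekccsesesese → sekseksekseksekccsesesesese → (answer).

seksekseksekseksekccsesesesesese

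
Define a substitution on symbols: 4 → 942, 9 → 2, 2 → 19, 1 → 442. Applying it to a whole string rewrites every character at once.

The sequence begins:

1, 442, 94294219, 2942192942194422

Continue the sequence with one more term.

1929421944221929421944229429421919

Replace each of the 16 characters of 2942192942194422 in place — 19 2 942 19 442 2 19 2 942 19 442 2 942 942 19 19 — and concatenate.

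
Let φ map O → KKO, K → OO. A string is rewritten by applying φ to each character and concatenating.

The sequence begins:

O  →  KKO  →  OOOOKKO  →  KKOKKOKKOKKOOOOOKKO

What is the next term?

Replace each of the 19 characters of KKOKKOKKOKKOOOOOKKO in place — OO OO KKO OO OO KKO OO OO KKO OO OO KKO KKO KKO KKO KKO OO OO KKO — and concatenate.

OOOOKKOOOOOKKOOOOOKKOOOOOKKOKKOKKOKKOKKOOOOOKKO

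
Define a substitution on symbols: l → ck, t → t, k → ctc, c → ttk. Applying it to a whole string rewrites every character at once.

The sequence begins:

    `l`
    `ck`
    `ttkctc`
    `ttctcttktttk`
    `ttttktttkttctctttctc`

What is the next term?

ttttctctttctcttttktttktttttktttk

φ(ttttktttkttctctttctc) expands symbol-by-symbol to t t t t ctc t t t ctc t t ttk t ttk t t t ttk t ttk; joining the 20 pieces gives the next term.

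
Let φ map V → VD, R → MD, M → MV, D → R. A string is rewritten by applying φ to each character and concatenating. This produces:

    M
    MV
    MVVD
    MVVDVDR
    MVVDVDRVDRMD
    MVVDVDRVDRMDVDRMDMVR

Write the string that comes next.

Rewriting the 20 symbols of MVVDVDRVDRMDVDRMDMVR one by one yields MV VD VD R VD R MD VD R MD MV R VD R MD MV R MV VD MD; concatenated:

MVVDVDRVDRMDVDRMDMVRVDRMDMVRMVVDMD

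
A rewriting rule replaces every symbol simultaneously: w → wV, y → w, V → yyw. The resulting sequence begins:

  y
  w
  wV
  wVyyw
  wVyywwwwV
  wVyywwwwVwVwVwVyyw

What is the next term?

φ(wVyywwwwVwVwVwVyyw) expands symbol-by-symbol to wV yyw w w wV wV wV wV yyw wV yyw wV yyw wV yyw w w wV; joining the 18 pieces gives the next term.

wVyywwwwVwVwVwVyywwVyywwVyywwVyywwwwV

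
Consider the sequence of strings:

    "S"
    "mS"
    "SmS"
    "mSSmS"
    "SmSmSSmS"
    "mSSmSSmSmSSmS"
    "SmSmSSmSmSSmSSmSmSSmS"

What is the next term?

mSSmSSmSmSSmSSmSmSSmSmSSmSSmSmSSmS

This is a Fibonacci-style word recurrence s(k) = s(k−2)·s(k−1): e.g. S·mS = SmS.
The next term joins mSSmSSmSmSSmS and SmSmSSmSmSSmSSmSmSSmS.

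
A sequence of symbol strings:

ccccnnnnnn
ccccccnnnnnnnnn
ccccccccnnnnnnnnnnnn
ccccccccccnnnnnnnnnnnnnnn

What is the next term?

ccccccccccccnnnnnnnnnnnnnnnnnn

The n-th term is 2n c's then 3n n's, where the shown terms are n = 2, 3, 4, 5.
Setting n = 6 gives 12, 18 characters in each block.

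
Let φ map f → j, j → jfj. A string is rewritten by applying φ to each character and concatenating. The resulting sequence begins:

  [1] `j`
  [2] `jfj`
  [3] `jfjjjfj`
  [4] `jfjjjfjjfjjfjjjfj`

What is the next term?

Applying the rule to each of the 17 symbols of jfjjjfjjfjjfjjjfj gives the pieces jfj j jfj jfj jfj j jfj jfj j jfj jfj j jfj jfj jfj j jfj, which concatenate to the answer.

jfjjjfjjfjjfjjjfjjfjjjfjjfjjjfjjfjjfjjjfj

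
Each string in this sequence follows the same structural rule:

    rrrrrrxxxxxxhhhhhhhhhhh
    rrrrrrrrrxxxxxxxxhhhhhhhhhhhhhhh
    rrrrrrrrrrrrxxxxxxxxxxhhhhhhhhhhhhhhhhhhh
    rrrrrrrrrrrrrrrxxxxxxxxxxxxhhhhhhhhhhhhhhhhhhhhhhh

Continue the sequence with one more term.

rrrrrrrrrrrrrrrrrrxxxxxxxxxxxxxxhhhhhhhhhhhhhhhhhhhhhhhhhhh

Reading off run lengths: r runs 6, 9, 12, 15; x runs 6, 8, 10, 12; h runs 11, 15, 19, 23 — each is linear in n, where the shown terms are n = 2, 3, 4, 5.
For the next term, n = 6, so the run lengths are 18, 14, 27.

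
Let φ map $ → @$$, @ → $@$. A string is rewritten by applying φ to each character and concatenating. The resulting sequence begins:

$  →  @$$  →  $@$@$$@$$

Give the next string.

Apply φ to $@$@$$@$$ symbol by symbol: $→@$$, @→$@$, $→@$$, @→$@$, $→@$$, $→@$$, @→$@$, $→@$$, $→@$$; joined: @$$ $@$ @$$ $@$ @$$ @$$ $@$ @$$ @$$.

@$$$@$@$$$@$@$$@$$$@$@$$@$$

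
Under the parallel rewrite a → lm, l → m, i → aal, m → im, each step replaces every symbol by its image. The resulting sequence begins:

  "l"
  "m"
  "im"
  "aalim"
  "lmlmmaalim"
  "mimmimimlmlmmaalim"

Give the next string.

Applying the rule to each of the 18 symbols of mimmimimlmlmmaalim gives the pieces im aal im im aal im aal im m im m im im lm lm m aal im, which concatenate to the answer.

imaalimimaalimaalimmimmimimlmlmmaalim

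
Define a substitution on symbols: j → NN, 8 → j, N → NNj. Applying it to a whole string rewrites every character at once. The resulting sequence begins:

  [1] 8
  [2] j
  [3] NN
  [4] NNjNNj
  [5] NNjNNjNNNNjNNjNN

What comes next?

NNjNNjNNNNjNNjNNNNjNNjNNjNNjNNNNjNNjNNNNjNNj

Replace each of the 16 characters of NNjNNjNNNNjNNjNN in place — NNj NNj NN NNj NNj NN NNj NNj NNj NNj NN NNj NNj NN NNj NNj — and concatenate.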